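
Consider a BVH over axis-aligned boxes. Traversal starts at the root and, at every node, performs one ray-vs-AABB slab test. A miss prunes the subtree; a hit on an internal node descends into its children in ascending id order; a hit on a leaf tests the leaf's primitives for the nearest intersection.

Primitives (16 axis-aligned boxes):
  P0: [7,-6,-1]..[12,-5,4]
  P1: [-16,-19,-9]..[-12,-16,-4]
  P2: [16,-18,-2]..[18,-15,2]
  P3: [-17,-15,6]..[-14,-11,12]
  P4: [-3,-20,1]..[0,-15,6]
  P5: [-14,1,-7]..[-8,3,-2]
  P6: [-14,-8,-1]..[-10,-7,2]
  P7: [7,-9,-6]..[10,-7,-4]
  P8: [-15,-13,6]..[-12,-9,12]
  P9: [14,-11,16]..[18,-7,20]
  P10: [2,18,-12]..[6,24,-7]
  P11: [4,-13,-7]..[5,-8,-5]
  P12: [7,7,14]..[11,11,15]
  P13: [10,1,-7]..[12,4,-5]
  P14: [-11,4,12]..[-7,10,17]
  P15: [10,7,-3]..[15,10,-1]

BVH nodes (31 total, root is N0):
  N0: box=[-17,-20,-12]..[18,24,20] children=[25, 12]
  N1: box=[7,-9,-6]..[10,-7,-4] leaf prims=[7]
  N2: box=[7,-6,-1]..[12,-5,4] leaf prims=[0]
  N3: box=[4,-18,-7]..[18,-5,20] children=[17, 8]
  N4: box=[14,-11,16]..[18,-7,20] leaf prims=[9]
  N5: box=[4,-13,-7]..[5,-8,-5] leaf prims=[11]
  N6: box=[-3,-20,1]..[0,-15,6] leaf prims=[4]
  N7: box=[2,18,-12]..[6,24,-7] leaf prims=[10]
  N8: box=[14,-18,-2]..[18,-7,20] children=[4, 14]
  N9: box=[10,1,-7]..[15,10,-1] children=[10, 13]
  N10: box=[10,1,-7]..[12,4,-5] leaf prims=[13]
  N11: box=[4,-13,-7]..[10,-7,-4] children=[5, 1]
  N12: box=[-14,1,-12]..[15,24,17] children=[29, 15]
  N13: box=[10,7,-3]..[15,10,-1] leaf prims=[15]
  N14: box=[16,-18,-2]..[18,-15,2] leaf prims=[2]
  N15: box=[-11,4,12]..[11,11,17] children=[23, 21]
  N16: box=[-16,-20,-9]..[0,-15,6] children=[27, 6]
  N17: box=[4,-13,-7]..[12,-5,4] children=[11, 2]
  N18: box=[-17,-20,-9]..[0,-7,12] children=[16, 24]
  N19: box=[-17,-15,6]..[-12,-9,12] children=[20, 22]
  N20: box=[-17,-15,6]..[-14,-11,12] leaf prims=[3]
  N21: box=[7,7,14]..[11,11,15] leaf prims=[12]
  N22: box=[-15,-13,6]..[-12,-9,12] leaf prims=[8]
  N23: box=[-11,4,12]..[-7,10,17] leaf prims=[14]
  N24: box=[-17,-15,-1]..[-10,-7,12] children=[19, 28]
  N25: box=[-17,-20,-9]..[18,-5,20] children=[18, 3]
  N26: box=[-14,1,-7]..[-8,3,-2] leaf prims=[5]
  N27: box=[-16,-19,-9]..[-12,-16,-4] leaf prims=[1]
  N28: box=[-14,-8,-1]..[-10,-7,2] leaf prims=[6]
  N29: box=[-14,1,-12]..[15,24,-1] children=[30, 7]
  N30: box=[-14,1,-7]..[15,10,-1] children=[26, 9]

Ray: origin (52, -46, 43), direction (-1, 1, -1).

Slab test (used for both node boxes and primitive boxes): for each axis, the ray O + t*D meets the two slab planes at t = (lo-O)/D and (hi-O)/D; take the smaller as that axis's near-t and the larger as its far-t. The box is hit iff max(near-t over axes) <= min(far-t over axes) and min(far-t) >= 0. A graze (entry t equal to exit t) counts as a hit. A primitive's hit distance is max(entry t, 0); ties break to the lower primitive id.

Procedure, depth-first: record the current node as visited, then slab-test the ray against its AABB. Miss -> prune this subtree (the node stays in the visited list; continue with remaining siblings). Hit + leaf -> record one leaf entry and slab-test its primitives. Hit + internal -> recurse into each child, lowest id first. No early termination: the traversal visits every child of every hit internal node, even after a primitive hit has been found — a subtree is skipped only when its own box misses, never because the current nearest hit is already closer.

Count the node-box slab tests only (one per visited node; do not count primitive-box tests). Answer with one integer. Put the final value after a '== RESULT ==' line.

Walk:
N0 x:[34,69] y:[26,70] z:[23,55] -> hit [34,55], descend [12, 25]
  N12 x:[37,66] y:[47,70] z:[26,55] -> hit [47,55], descend [15, 29]
    N15 x:[41,63] y:[50,57] z:[26,31] -> miss, prune
    N29 x:[37,66] y:[47,70] z:[44,55] -> hit [47,55], descend [7, 30]
      N7 x:[46,50] y:[64,70] z:[50,55] -> miss, prune
      N30 x:[37,66] y:[47,56] z:[44,50] -> hit [47,50], descend [9, 26]
        N9 x:[37,42] y:[47,56] z:[44,50] -> miss, prune
        N26 x:[60,66] y:[47,49] z:[45,50] -> miss, prune
  N25 x:[34,69] y:[26,41] z:[23,52] -> hit [34,41], descend [3, 18]
    N3 x:[34,48] y:[28,41] z:[23,50] -> hit [34,41], descend [8, 17]
      N8 x:[34,38] y:[28,39] z:[23,45] -> hit [34,38], descend [4, 14]
        N4 x:[34,38] y:[35,39] z:[23,27] -> miss, prune
        N14 x:[34,36] y:[28,31] z:[41,45] -> miss, prune
      N17 x:[40,48] y:[33,41] z:[39,50] -> hit [40,41], descend [2, 11]
        N2 x:[40,45] y:[40,41] z:[39,44] -> hit [40,41] leaf, test {P0@t=40}
        N11 x:[42,48] y:[33,39] z:[47,50] -> miss, prune
    N18 x:[52,69] y:[26,39] z:[31,52] -> miss, prune

Visited [0, 12, 15, 29, 7, 30, 9, 26, 25, 3, 8, 4, 14, 17, 2, 11, 18]. Tests: 17 box, 1 leaf. Nearest: P0.

== RESULT ==
17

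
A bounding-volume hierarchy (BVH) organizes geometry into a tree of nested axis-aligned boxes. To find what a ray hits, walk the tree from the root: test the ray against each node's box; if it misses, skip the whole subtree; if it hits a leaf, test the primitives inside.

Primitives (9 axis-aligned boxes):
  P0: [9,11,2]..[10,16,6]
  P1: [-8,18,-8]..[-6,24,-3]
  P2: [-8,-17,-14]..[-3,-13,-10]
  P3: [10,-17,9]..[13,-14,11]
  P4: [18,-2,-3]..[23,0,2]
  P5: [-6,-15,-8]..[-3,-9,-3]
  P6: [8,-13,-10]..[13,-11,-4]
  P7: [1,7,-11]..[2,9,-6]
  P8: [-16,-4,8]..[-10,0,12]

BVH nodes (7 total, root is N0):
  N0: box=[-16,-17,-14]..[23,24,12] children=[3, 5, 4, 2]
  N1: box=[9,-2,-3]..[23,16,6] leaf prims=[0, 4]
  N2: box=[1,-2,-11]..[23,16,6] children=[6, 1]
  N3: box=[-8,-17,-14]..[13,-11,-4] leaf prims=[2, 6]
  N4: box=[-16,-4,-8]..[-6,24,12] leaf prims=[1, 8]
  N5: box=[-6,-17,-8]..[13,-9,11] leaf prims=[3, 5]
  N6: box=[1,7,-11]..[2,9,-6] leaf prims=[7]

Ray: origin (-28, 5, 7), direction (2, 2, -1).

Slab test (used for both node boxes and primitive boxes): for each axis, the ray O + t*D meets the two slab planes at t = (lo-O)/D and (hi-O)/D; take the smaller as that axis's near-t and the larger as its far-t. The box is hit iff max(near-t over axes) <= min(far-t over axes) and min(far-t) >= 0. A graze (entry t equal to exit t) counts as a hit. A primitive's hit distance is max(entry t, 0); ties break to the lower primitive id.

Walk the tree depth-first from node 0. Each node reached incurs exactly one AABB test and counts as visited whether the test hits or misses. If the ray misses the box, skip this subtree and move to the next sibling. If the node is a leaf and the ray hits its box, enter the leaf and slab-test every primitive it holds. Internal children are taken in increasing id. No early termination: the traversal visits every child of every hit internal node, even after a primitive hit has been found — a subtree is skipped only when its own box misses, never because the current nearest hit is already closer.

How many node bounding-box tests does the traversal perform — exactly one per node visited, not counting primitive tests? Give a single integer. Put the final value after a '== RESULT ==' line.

Walk:
N0 x:[6,51/2] y:[-11,19/2] z:[-5,21] -> hit [6,19/2], descend [2, 3, 4, 5]
  N2 x:[29/2,51/2] y:[-7/2,11/2] z:[1,18] -> miss, prune
  N3 x:[10,41/2] y:[-11,-8] z:[11,21] -> miss, prune
  N4 x:[6,11] y:[-9/2,19/2] z:[-5,15] -> hit [6,19/2] leaf, test {P1(miss), P8(miss)}
  N5 x:[11,41/2] y:[-11,-7] z:[-4,15] -> miss, prune

5 AABB tests over nodes [0, 2, 3, 4, 5]; 1 leaf entered; closest miss.

== RESULT ==
5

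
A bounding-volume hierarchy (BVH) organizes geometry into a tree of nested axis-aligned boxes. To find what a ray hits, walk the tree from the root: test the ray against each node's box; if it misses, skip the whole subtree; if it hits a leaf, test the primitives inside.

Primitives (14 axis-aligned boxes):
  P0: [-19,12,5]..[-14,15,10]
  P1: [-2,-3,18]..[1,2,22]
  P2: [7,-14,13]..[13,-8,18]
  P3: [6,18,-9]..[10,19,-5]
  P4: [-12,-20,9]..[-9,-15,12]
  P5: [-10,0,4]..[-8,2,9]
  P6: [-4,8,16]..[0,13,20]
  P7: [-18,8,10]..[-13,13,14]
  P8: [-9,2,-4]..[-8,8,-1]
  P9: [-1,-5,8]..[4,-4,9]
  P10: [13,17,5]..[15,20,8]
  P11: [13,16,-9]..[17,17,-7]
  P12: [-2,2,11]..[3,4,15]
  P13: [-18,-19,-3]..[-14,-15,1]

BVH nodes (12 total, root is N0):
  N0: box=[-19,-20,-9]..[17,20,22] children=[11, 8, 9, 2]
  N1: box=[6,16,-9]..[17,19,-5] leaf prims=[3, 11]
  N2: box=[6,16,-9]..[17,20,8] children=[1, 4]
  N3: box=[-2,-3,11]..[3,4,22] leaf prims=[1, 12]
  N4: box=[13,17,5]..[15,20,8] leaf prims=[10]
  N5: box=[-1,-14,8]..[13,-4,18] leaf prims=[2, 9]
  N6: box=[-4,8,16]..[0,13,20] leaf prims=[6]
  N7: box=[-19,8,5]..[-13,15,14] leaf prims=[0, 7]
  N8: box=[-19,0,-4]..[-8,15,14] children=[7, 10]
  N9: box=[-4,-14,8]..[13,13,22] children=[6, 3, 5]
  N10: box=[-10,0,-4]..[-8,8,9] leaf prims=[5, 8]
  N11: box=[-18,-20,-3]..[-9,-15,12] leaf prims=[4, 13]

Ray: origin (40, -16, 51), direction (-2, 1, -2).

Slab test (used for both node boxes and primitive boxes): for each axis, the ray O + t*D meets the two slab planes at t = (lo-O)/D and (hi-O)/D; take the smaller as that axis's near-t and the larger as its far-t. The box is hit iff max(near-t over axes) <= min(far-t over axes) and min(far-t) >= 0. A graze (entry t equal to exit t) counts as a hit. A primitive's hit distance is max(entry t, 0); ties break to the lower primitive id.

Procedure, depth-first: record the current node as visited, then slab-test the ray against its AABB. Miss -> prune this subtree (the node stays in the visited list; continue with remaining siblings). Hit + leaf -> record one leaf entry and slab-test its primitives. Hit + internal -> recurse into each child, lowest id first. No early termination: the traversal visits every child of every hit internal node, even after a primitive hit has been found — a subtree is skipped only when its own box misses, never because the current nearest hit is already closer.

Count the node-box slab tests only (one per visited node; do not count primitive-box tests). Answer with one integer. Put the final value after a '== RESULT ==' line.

Trace the traversal:
N0 x:[23/2,59/2] y:[-4,36] z:[29/2,30] -> hit [29/2,59/2], descend [2, 8, 9, 11]
  N2 x:[23/2,17] y:[32,36] z:[43/2,30] -> miss, prune
  N8 x:[24,59/2] y:[16,31] z:[37/2,55/2] -> hit [24,55/2], descend [7, 10]
    N7 x:[53/2,59/2] y:[24,31] z:[37/2,23] -> miss, prune
    N10 x:[24,25] y:[16,24] z:[21,55/2] -> hit [24,24] leaf, test {P5(miss), P8(miss)}
  N9 x:[27/2,22] y:[2,29] z:[29/2,43/2] -> hit [29/2,43/2], descend [3, 5, 6]
    N3 x:[37/2,21] y:[13,20] z:[29/2,20] -> hit [37/2,20] leaf, test {P1(miss), P12@t=37/2}
    N5 x:[27/2,41/2] y:[2,12] z:[33/2,43/2] -> miss, prune
    N6 x:[20,22] y:[24,29] z:[31/2,35/2] -> miss, prune
  N11 x:[49/2,29] y:[-4,1] z:[39/2,27] -> miss, prune

Summary -> nodes [0, 2, 8, 7, 10, 9, 3, 5, 6, 11]; box-tests=10; leaf-entries=2; first=P12

== RESULT ==
10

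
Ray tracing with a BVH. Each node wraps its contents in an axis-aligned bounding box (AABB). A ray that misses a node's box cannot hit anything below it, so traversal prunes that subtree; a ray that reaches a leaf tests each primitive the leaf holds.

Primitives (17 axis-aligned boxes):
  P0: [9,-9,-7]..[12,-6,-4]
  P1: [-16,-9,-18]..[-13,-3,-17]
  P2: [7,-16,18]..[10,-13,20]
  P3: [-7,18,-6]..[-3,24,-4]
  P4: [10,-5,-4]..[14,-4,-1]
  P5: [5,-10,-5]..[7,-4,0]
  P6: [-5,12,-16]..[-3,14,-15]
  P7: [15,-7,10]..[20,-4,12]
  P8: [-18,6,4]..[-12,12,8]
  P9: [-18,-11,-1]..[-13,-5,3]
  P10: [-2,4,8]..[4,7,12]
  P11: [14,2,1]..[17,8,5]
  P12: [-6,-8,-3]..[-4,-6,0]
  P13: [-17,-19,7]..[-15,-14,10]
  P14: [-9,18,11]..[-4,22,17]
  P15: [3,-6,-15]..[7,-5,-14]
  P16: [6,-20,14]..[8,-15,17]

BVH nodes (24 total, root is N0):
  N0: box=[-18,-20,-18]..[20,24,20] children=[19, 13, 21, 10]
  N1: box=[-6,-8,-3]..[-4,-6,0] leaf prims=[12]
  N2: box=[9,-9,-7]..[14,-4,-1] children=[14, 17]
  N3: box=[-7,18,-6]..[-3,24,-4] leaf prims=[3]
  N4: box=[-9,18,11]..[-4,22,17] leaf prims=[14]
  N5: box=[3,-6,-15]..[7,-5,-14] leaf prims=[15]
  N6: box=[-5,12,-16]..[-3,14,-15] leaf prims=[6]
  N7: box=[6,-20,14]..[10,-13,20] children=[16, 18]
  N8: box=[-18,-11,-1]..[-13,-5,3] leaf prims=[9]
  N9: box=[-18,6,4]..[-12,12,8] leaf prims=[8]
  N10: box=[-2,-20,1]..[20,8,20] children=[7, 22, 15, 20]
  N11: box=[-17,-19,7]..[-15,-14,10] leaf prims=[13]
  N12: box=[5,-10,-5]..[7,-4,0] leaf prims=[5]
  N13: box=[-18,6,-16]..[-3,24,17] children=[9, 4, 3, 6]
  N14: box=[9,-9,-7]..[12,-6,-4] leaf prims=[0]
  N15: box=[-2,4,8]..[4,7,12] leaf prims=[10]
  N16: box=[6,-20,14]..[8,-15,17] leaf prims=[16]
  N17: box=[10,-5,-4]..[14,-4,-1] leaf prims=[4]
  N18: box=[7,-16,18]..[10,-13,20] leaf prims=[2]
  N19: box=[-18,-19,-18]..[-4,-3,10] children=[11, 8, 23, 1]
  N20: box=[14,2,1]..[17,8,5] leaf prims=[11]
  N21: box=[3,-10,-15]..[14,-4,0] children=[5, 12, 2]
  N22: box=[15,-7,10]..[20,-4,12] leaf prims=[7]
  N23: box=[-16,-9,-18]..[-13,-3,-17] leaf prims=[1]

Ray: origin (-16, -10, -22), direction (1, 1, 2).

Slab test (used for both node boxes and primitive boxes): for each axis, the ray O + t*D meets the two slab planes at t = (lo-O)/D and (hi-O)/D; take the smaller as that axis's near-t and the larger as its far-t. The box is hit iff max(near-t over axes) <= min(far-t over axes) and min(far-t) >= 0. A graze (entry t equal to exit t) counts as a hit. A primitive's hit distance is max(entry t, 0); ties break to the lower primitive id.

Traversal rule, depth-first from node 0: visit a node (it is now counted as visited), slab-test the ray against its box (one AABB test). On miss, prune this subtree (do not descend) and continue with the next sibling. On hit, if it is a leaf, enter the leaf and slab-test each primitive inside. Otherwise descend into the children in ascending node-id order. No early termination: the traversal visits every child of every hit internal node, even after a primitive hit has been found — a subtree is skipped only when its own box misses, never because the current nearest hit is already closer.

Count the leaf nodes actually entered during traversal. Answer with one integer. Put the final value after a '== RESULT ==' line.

Walk:
N0 x:[-2,36] y:[-10,34] z:[2,21] -> hit [2,21], descend [10, 13, 19, 21]
  N10 x:[14,36] y:[-10,18] z:[23/2,21] -> hit [14,18], descend [7, 15, 20, 22]
    N7 x:[22,26] y:[-10,-3] z:[18,21] -> miss, prune
    N15 x:[14,20] y:[14,17] z:[15,17] -> hit [15,17] leaf, test {P10@t=15}
    N20 x:[30,33] y:[12,18] z:[23/2,27/2] -> miss, prune
    N22 x:[31,36] y:[3,6] z:[16,17] -> miss, prune
  N13 x:[-2,13] y:[16,34] z:[3,39/2] -> miss, prune
  N19 x:[-2,12] y:[-9,7] z:[2,16] -> hit [2,7], descend [1, 8, 11, 23]
    N1 x:[10,12] y:[2,4] z:[19/2,11] -> miss, prune
    N8 x:[-2,3] y:[-1,5] z:[21/2,25/2] -> miss, prune
    N11 x:[-1,1] y:[-9,-4] z:[29/2,16] -> miss, prune
    N23 x:[0,3] y:[1,7] z:[2,5/2] -> hit [2,5/2] leaf, test {P1@t=2}
  N21 x:[19,30] y:[0,6] z:[7/2,11] -> miss, prune

Summary -> nodes [0, 10, 7, 15, 20, 22, 13, 19, 1, 8, 11, 23, 21]; box-tests=13; leaf-entries=2; first=P1

== RESULT ==
2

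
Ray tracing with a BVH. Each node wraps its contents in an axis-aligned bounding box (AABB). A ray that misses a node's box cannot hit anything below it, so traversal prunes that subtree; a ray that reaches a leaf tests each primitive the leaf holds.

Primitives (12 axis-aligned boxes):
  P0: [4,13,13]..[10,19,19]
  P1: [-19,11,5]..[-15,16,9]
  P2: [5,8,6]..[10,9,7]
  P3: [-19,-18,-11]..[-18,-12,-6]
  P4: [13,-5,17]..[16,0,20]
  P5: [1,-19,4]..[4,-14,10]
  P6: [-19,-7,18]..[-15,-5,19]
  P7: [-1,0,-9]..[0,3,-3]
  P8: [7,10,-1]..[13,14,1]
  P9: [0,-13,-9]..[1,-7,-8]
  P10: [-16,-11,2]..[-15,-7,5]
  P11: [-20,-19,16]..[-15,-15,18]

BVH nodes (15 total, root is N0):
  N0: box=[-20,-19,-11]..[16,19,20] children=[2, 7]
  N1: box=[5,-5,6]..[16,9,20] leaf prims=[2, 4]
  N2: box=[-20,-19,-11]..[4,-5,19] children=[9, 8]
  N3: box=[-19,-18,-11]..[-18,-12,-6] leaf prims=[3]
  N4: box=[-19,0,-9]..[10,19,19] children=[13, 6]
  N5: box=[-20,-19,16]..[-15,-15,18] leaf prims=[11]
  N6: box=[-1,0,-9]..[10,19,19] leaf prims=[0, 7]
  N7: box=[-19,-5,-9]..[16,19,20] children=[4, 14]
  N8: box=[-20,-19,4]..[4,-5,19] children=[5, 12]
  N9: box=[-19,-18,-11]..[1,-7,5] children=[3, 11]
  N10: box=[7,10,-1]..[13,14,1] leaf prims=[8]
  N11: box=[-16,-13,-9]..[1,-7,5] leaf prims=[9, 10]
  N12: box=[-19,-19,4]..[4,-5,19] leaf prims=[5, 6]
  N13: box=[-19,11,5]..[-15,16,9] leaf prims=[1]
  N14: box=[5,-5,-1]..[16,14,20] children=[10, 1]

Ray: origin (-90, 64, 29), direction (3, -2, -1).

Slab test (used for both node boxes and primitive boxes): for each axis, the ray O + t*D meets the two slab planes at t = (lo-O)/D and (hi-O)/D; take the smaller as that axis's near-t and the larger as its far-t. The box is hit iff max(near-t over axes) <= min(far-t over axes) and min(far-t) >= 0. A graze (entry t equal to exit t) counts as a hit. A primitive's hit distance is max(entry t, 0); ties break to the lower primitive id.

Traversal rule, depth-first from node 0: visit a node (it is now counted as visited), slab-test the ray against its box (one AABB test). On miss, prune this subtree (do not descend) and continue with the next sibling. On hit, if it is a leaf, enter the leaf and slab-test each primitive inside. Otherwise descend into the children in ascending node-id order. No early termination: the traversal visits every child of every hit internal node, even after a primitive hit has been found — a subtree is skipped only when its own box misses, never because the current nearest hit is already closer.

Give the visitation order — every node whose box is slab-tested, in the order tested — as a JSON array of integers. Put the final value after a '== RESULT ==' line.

Walk:
N0 x:[70/3,106/3] y:[45/2,83/2] z:[9,40] -> hit [70/3,106/3], descend [2, 7]
  N2 x:[70/3,94/3] y:[69/2,83/2] z:[10,40] -> miss, prune
  N7 x:[71/3,106/3] y:[45/2,69/2] z:[9,38] -> hit [71/3,69/2], descend [4, 14]
    N4 x:[71/3,100/3] y:[45/2,32] z:[10,38] -> hit [71/3,32], descend [6, 13]
      N6 x:[89/3,100/3] y:[45/2,32] z:[10,38] -> hit [89/3,32] leaf, test {P0(miss), P7(miss)}
      N13 x:[71/3,25] y:[24,53/2] z:[20,24] -> hit [24,24] leaf, test {P1@t=24}
    N14 x:[95/3,106/3] y:[25,69/2] z:[9,30] -> miss, prune

Summary -> nodes [0, 2, 7, 4, 6, 13, 14]; box-tests=7; leaf-entries=2; first=P1

== RESULT ==
[0, 2, 7, 4, 6, 13, 14]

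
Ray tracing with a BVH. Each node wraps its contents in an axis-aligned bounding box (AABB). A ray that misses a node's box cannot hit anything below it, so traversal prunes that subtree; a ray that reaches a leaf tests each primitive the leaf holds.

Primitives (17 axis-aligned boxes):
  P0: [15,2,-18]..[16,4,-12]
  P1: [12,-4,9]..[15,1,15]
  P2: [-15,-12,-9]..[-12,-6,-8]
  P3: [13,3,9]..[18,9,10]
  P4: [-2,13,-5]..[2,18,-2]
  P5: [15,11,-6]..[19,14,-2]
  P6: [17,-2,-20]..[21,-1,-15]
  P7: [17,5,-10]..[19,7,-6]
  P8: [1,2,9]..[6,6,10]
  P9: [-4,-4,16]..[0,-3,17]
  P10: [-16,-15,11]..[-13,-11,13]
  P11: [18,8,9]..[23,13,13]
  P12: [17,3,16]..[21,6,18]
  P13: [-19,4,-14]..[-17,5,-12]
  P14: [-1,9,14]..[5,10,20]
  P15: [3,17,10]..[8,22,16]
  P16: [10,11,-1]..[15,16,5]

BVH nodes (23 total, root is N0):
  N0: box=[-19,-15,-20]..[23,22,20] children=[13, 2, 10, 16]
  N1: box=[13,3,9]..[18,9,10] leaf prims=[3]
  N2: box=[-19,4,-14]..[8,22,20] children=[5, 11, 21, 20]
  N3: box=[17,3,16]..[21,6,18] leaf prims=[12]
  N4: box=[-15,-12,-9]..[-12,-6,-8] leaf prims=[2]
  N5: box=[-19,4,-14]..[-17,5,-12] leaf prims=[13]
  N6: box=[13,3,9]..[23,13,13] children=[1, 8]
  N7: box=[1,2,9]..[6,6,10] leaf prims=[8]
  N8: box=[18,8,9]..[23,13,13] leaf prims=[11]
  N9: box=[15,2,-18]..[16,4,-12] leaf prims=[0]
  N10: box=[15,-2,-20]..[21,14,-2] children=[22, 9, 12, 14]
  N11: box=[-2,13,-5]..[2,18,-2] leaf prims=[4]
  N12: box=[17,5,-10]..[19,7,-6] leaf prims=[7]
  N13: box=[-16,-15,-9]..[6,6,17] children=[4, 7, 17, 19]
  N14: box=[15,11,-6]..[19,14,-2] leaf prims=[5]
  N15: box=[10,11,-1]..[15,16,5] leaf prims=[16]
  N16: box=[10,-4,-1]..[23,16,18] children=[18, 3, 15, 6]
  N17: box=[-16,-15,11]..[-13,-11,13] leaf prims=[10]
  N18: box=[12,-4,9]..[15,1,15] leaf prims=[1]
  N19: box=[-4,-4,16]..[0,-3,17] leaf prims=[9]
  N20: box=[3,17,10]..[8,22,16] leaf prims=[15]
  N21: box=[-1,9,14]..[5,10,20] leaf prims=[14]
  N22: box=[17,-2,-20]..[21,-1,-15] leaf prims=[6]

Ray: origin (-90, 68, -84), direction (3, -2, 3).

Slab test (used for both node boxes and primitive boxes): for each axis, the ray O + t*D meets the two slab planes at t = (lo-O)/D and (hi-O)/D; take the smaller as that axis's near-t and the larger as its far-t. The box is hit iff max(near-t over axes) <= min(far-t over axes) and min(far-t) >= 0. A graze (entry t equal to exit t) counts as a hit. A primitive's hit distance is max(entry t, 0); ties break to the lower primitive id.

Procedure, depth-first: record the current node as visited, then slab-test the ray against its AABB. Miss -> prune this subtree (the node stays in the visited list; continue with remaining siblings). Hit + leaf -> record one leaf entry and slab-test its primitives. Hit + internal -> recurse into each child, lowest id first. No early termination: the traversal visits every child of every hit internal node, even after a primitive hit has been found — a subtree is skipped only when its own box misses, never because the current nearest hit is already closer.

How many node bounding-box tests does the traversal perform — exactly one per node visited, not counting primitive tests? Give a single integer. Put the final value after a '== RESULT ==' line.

Walk:
N0 x:[71/3,113/3] y:[23,83/2] z:[64/3,104/3] -> hit [71/3,104/3], descend [2, 10, 13, 16]
  N2 x:[71/3,98/3] y:[23,32] z:[70/3,104/3] -> hit [71/3,32], descend [5, 11, 20, 21]
    N5 x:[71/3,73/3] y:[63/2,32] z:[70/3,24] -> miss, prune
    N11 x:[88/3,92/3] y:[25,55/2] z:[79/3,82/3] -> miss, prune
    N20 x:[31,98/3] y:[23,51/2] z:[94/3,100/3] -> miss, prune
    N21 x:[89/3,95/3] y:[29,59/2] z:[98/3,104/3] -> miss, prune
  N10 x:[35,37] y:[27,35] z:[64/3,82/3] -> miss, prune
  N13 x:[74/3,32] y:[31,83/2] z:[25,101/3] -> hit [31,32], descend [4, 7, 17, 19]
    N4 x:[25,26] y:[37,40] z:[25,76/3] -> miss, prune
    N7 x:[91/3,32] y:[31,33] z:[31,94/3] -> hit [31,94/3] leaf, test {P8@t=31}
    N17 x:[74/3,77/3] y:[79/2,83/2] z:[95/3,97/3] -> miss, prune
    N19 x:[86/3,30] y:[71/2,36] z:[100/3,101/3] -> miss, prune
  N16 x:[100/3,113/3] y:[26,36] z:[83/3,34] -> hit [100/3,34], descend [3, 6, 15, 18]
    N3 x:[107/3,37] y:[31,65/2] z:[100/3,34] -> miss, prune
    N6 x:[103/3,113/3] y:[55/2,65/2] z:[31,97/3] -> miss, prune
    N15 x:[100/3,35] y:[26,57/2] z:[83/3,89/3] -> miss, prune
    N18 x:[34,35] y:[67/2,36] z:[31,33] -> miss, prune

17 AABB tests over nodes [0, 2, 5, 11, 20, 21, 10, 13, 4, 7, 17, 19, 16, 3, 6, 15, 18]; 1 leaf entered; closest P8.

== RESULT ==
17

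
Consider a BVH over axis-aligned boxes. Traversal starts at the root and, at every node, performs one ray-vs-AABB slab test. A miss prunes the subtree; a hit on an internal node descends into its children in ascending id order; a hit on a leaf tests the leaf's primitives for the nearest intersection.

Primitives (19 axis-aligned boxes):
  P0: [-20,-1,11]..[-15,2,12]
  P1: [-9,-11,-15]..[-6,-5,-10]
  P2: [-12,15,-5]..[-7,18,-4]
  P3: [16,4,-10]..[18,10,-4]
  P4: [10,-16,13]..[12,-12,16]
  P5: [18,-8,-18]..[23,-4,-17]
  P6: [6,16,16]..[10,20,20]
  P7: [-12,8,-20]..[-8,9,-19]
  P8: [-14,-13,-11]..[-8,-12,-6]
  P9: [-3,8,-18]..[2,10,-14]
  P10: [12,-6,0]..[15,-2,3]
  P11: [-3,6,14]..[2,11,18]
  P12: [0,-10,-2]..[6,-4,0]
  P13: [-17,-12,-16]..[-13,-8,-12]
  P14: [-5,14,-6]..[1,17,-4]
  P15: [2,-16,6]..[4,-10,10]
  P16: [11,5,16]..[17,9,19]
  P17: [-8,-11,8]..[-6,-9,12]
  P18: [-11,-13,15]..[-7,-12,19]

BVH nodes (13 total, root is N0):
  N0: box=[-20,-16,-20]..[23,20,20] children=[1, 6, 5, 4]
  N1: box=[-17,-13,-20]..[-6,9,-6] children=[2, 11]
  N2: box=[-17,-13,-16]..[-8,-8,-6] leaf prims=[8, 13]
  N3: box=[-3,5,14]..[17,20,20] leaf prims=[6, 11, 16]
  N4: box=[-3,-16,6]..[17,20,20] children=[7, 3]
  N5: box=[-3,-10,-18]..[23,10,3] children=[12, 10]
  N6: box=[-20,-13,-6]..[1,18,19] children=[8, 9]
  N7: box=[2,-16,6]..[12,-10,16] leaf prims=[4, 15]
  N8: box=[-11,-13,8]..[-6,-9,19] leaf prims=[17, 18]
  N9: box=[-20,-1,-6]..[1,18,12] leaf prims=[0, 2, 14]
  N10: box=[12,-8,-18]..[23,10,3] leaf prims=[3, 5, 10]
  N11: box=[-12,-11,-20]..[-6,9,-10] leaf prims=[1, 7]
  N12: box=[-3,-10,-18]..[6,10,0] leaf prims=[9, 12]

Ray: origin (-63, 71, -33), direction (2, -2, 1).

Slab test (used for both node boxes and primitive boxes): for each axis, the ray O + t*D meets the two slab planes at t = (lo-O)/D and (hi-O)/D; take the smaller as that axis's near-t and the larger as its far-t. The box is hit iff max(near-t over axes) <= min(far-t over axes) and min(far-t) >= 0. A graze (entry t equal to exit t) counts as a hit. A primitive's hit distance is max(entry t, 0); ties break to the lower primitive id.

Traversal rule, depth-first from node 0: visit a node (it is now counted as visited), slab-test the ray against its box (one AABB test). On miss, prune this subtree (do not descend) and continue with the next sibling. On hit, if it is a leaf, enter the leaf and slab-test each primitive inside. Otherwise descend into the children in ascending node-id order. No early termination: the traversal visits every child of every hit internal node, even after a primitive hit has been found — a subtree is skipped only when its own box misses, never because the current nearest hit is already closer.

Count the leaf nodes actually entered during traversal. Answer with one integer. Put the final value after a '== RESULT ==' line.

Trace the traversal:
N0 x:[43/2,43] y:[51/2,87/2] z:[13,53] -> hit [51/2,43], descend [1, 4, 5, 6]
  N1 x:[23,57/2] y:[31,42] z:[13,27] -> miss, prune
  N4 x:[30,40] y:[51/2,87/2] z:[39,53] -> hit [39,40], descend [3, 7]
    N3 x:[30,40] y:[51/2,33] z:[47,53] -> miss, prune
    N7 x:[65/2,75/2] y:[81/2,87/2] z:[39,49] -> miss, prune
  N5 x:[30,43] y:[61/2,81/2] z:[15,36] -> hit [61/2,36], descend [10, 12]
    N10 x:[75/2,43] y:[61/2,79/2] z:[15,36] -> miss, prune
    N12 x:[30,69/2] y:[61/2,81/2] z:[15,33] -> hit [61/2,33] leaf, test {P9(miss), P12(miss)}
  N6 x:[43/2,32] y:[53/2,42] z:[27,52] -> hit [27,32], descend [8, 9]
    N8 x:[26,57/2] y:[40,42] z:[41,52] -> miss, prune
    N9 x:[43/2,32] y:[53/2,36] z:[27,45] -> hit [27,32] leaf, test {P0(miss), P2@t=28, P14(miss)}

Summary -> nodes [0, 1, 4, 3, 7, 5, 10, 12, 6, 8, 9]; box-tests=11; leaf-entries=2; first=P2

== RESULT ==
2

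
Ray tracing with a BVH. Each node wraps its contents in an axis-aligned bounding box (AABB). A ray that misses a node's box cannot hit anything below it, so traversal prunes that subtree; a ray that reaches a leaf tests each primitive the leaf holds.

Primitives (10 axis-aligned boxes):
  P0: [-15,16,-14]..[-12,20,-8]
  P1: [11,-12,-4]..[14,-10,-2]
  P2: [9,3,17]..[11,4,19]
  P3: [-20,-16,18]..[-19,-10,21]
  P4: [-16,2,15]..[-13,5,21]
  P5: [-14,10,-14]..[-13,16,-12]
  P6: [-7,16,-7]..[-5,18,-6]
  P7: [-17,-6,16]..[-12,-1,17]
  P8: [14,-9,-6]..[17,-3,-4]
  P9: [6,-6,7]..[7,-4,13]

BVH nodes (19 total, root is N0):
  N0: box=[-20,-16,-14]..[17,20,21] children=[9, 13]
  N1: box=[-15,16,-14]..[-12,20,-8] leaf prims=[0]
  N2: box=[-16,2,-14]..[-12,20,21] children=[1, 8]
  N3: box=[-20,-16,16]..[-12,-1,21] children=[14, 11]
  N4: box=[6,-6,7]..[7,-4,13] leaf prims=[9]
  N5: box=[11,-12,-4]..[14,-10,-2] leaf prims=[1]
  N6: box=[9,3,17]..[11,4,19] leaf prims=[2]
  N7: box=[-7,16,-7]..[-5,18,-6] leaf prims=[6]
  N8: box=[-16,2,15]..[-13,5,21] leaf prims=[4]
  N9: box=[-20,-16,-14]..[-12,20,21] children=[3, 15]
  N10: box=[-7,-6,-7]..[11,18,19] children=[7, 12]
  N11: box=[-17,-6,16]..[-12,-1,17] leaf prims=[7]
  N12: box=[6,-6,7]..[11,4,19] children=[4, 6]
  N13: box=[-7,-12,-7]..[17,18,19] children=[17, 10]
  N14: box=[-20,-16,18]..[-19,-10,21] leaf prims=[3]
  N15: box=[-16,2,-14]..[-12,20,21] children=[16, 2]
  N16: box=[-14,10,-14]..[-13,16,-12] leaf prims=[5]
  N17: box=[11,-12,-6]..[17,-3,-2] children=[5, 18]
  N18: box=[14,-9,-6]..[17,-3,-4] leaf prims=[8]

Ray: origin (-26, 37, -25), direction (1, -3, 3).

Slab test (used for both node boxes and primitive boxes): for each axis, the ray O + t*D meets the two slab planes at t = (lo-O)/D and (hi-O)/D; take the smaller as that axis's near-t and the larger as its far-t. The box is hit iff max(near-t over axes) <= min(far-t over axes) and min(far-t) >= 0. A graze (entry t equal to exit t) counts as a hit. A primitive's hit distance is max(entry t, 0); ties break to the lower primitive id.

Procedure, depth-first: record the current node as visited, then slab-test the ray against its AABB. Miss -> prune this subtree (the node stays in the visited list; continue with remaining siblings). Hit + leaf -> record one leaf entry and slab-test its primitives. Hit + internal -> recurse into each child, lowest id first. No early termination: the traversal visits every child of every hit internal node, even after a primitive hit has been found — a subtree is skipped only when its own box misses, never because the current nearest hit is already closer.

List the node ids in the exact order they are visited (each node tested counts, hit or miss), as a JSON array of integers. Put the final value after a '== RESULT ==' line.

Traverse from the root:
N0 x:[6,43] y:[17/3,53/3] z:[11/3,46/3] -> hit [6,46/3], descend [9, 13]
  N9 x:[6,14] y:[17/3,53/3] z:[11/3,46/3] -> hit [6,14], descend [3, 15]
    N3 x:[6,14] y:[38/3,53/3] z:[41/3,46/3] -> hit [41/3,14], descend [11, 14]
      N11 x:[9,14] y:[38/3,43/3] z:[41/3,14] -> hit [41/3,14] leaf, test {P7@t=41/3}
      N14 x:[6,7] y:[47/3,53/3] z:[43/3,46/3] -> miss, prune
    N15 x:[10,14] y:[17/3,35/3] z:[11/3,46/3] -> hit [10,35/3], descend [2, 16]
      N2 x:[10,14] y:[17/3,35/3] z:[11/3,46/3] -> hit [10,35/3], descend [1, 8]
        N1 x:[11,14] y:[17/3,7] z:[11/3,17/3] -> miss, prune
        N8 x:[10,13] y:[32/3,35/3] z:[40/3,46/3] -> miss, prune
      N16 x:[12,13] y:[7,9] z:[11/3,13/3] -> miss, prune
  N13 x:[19,43] y:[19/3,49/3] z:[6,44/3] -> miss, prune

order=[0, 9, 3, 11, 14, 15, 2, 1, 8, 16, 13]  |boxes|=11  |leaves|=1  hit=P7

== RESULT ==
[0, 9, 3, 11, 14, 15, 2, 1, 8, 16, 13]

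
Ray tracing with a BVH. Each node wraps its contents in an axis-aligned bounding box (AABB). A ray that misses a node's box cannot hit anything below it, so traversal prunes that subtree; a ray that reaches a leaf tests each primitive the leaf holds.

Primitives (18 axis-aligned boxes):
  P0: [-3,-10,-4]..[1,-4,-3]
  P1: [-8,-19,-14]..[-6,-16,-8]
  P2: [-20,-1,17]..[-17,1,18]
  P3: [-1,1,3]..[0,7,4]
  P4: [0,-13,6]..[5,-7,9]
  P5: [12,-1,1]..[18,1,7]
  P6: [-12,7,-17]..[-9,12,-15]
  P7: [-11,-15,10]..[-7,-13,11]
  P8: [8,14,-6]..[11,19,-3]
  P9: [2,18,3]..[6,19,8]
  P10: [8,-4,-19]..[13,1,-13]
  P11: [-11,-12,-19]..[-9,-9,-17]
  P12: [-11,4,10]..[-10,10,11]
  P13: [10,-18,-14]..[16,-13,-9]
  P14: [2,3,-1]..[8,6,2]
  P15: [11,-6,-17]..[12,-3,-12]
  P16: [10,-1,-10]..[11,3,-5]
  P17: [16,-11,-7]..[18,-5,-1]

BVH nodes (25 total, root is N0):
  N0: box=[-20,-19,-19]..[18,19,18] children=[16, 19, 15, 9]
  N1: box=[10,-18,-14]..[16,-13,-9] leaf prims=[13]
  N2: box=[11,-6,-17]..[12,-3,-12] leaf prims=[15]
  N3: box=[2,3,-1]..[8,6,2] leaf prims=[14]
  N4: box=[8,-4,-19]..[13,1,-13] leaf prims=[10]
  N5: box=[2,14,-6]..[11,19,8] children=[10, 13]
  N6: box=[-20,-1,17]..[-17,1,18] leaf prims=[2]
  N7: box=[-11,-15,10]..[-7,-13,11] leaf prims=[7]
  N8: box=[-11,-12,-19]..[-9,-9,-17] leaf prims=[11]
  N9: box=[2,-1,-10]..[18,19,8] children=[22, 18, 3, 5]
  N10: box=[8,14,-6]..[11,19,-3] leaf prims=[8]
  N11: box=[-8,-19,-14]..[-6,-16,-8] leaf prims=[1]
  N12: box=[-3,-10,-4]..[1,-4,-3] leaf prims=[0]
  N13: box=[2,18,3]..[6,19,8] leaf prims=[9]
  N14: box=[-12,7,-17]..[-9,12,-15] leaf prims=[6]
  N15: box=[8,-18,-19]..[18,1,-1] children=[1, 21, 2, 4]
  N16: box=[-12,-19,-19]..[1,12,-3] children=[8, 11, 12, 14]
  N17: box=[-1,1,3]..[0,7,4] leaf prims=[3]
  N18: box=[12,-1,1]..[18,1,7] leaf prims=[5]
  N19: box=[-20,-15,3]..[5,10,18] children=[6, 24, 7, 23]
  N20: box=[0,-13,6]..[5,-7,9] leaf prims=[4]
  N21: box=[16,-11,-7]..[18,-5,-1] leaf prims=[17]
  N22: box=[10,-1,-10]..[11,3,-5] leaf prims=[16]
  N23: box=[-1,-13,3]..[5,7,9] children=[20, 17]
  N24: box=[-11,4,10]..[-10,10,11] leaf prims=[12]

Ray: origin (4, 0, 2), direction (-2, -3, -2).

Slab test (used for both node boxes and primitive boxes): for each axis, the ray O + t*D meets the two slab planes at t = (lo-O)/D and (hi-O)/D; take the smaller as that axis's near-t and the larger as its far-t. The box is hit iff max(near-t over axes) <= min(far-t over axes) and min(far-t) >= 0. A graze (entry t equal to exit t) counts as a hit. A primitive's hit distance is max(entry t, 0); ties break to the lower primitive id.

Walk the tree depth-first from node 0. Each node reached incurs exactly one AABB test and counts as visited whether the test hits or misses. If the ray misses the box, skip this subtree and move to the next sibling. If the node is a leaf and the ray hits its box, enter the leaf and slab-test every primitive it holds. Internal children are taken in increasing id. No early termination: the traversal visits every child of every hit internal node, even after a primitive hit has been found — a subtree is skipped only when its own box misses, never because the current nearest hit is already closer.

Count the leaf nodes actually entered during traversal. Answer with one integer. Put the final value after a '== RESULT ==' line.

Traverse from the root:
N0 x:[-7,12] y:[-19/3,19/3] z:[-8,21/2] -> hit [-19/3,19/3], descend [9, 15, 16, 19]
  N9 x:[-7,1] y:[-19/3,1/3] z:[-3,6] -> hit [-3,1/3], descend [3, 5, 18, 22]
    N3 x:[-2,1] y:[-2,-1] z:[0,3/2] -> miss, prune
    N5 x:[-7/2,1] y:[-19/3,-14/3] z:[-3,4] -> miss, prune
    N18 x:[-7,-4] y:[-1/3,1/3] z:[-5/2,1/2] -> miss, prune
    N22 x:[-7/2,-3] y:[-1,1/3] z:[7/2,6] -> miss, prune
  N15 x:[-7,-2] y:[-1/3,6] z:[3/2,21/2] -> miss, prune
  N16 x:[3/2,8] y:[-4,19/3] z:[5/2,21/2] -> hit [5/2,19/3], descend [8, 11, 12, 14]
    N8 x:[13/2,15/2] y:[3,4] z:[19/2,21/2] -> miss, prune
    N11 x:[5,6] y:[16/3,19/3] z:[5,8] -> hit [16/3,6] leaf, test {P1@t=16/3}
    N12 x:[3/2,7/2] y:[4/3,10/3] z:[5/2,3] -> hit [5/2,3] leaf, test {P0@t=5/2}
    N14 x:[13/2,8] y:[-4,-7/3] z:[17/2,19/2] -> miss, prune
  N19 x:[-1/2,12] y:[-10/3,5] z:[-8,-1/2] -> miss, prune

Visited [0, 9, 3, 5, 18, 22, 15, 16, 8, 11, 12, 14, 19]. Tests: 13 box, 2 leaf. Nearest: P0.

== RESULT ==
2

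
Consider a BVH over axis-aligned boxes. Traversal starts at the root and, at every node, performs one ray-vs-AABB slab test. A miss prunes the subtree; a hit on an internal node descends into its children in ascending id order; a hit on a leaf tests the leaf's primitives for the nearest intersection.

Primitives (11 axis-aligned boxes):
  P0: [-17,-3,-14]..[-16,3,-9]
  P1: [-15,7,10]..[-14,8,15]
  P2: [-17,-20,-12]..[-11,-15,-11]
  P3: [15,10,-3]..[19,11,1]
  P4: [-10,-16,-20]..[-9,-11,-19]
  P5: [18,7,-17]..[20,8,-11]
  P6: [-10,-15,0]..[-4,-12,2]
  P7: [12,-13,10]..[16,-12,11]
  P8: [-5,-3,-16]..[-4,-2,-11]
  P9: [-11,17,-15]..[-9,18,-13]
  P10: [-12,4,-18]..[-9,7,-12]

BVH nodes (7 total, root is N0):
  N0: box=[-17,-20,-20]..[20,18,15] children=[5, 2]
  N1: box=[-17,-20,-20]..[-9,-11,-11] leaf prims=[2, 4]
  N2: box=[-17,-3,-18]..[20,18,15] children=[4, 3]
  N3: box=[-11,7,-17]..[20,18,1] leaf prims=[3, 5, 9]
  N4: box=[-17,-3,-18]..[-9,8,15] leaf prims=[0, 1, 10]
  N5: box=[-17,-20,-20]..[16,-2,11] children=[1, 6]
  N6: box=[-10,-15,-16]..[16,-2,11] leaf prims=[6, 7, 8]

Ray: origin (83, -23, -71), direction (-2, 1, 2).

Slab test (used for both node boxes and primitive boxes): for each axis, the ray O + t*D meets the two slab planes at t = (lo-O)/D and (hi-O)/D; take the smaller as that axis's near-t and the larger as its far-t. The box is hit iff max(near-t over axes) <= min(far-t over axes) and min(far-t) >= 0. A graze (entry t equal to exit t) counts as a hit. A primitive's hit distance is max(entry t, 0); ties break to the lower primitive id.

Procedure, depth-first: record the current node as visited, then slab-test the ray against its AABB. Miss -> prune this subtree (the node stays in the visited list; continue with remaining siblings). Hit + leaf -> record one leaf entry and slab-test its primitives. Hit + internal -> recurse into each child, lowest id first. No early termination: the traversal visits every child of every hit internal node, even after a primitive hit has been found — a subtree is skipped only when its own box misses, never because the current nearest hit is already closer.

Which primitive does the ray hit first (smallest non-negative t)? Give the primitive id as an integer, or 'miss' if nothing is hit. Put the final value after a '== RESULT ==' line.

Trace the traversal:
N0 x:[63/2,50] y:[3,41] z:[51/2,43] -> hit [63/2,41], descend [2, 5]
  N2 x:[63/2,50] y:[20,41] z:[53/2,43] -> hit [63/2,41], descend [3, 4]
    N3 x:[63/2,47] y:[30,41] z:[27,36] -> hit [63/2,36] leaf, test {P3@t=34, P5(miss), P9(miss)}
    N4 x:[46,50] y:[20,31] z:[53/2,43] -> miss, prune
  N5 x:[67/2,50] y:[3,21] z:[51/2,41] -> miss, prune

order=[0, 2, 3, 4, 5]  |boxes|=5  |leaves|=1  hit=P3

== RESULT ==
3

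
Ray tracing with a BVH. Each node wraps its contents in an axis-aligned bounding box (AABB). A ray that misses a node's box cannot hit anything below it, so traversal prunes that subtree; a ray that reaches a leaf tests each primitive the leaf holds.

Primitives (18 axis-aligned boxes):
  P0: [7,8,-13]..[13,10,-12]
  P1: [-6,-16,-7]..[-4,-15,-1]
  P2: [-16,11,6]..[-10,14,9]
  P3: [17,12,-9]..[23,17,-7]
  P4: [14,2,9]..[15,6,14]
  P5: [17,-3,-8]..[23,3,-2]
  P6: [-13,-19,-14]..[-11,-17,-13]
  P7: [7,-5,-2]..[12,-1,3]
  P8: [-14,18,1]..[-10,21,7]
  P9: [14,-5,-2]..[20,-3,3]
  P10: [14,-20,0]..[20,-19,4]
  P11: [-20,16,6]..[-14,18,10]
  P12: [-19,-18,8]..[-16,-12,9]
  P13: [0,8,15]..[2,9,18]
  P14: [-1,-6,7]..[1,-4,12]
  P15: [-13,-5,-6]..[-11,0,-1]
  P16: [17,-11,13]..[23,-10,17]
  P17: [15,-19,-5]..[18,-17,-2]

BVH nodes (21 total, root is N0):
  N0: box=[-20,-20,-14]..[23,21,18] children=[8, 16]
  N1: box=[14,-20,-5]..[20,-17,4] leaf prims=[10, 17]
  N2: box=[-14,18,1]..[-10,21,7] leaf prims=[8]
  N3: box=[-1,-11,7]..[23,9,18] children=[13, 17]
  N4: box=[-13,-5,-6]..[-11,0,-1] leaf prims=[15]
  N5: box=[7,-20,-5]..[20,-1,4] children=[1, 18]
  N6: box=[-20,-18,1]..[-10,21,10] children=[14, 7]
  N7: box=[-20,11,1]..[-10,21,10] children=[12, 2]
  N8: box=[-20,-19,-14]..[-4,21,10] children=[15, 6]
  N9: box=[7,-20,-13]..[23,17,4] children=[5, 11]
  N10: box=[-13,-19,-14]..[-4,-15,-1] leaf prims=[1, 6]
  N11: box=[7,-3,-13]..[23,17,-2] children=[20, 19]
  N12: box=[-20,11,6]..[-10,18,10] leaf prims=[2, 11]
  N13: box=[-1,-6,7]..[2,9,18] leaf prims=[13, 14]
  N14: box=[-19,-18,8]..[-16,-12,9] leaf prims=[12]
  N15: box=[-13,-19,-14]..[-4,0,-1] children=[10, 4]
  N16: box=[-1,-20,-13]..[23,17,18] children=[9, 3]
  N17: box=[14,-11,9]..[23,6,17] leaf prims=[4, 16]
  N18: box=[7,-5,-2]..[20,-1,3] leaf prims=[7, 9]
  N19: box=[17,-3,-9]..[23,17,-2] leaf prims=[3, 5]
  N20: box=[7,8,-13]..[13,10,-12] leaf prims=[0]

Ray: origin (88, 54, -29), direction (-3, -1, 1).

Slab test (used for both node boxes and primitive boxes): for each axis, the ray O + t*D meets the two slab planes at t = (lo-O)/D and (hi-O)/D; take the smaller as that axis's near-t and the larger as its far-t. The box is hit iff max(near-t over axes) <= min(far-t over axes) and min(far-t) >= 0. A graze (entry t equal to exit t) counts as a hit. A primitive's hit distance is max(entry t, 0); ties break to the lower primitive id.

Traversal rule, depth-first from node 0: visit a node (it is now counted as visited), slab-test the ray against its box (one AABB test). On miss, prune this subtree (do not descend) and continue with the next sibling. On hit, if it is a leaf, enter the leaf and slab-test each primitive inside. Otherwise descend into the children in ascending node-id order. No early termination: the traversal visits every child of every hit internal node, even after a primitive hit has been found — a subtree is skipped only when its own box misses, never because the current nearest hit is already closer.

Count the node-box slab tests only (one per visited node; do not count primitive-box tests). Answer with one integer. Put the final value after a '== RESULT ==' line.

Traverse from the root:
N0 x:[65/3,36] y:[33,74] z:[15,47] -> hit [33,36], descend [8, 16]
  N8 x:[92/3,36] y:[33,73] z:[15,39] -> hit [33,36], descend [6, 15]
    N6 x:[98/3,36] y:[33,72] z:[30,39] -> hit [33,36], descend [7, 14]
      N7 x:[98/3,36] y:[33,43] z:[30,39] -> hit [33,36], descend [2, 12]
        N2 x:[98/3,34] y:[33,36] z:[30,36] -> hit [33,34] leaf, test {P8@t=33}
        N12 x:[98/3,36] y:[36,43] z:[35,39] -> hit [36,36] leaf, test {P2(miss), P11@t=36}
      N14 x:[104/3,107/3] y:[66,72] z:[37,38] -> miss, prune
    N15 x:[92/3,101/3] y:[54,73] z:[15,28] -> miss, prune
  N16 x:[65/3,89/3] y:[37,74] z:[16,47] -> miss, prune

9 AABB tests over nodes [0, 8, 6, 7, 2, 12, 14, 15, 16]; 2 leaves entered; closest P8.

== RESULT ==
9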